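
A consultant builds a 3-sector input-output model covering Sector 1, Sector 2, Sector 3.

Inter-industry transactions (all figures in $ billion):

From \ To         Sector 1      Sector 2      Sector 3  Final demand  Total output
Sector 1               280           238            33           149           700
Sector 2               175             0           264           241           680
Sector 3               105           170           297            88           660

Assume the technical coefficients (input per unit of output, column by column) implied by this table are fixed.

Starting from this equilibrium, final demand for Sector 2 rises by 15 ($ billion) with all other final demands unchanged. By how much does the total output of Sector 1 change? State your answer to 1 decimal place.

Δx_1 = 16.2

Technical coefficients a_ij = z_ij / X_j:
  a_11 = 280/700 = 0.40, a_21 = 175/700 = 0.25, a_31 = 105/700 = 0.15
  a_12 = 238/680 = 0.35, a_22 = 0/680 = 0.00, a_32 = 170/680 = 0.25
  a_13 = 33/660 = 0.05, a_23 = 264/660 = 0.40, a_33 = 297/660 = 0.45
I − A =
  [   0.60    -0.35    -0.05]
  [  -0.25     1.00    -0.40]
  [  -0.15    -0.25     0.55]
Cofactors of I−A, C_ij = (−1)^(i+j)·(minor ij) (rows/columns in the sector order above):
  C_11 = (1.00)(0.55) − (-0.40)(-0.25) = 0.4500
  C_12 = −[(-0.25)(0.55) − (-0.40)(-0.15)] = 0.1975
  C_13 = (-0.25)(-0.25) − (1.00)(-0.15) = 0.2125
  C_21 = −[(-0.35)(0.55) − (-0.05)(-0.25)] = 0.2050
  C_22 = (0.60)(0.55) − (-0.05)(-0.15) = 0.3225
  C_23 = −[(0.60)(-0.25) − (-0.35)(-0.15)] = 0.2025
  C_31 = (-0.35)(-0.40) − (-0.05)(1.00) = 0.1900
  C_32 = −[(0.60)(-0.40) − (-0.05)(-0.25)] = 0.2525
  C_33 = (0.60)(1.00) − (-0.35)(-0.25) = 0.5125
det(I−A) = Σ_j (I−A)_1j·C_1j = (0.60)(0.4500) + (-0.35)(0.1975) + (-0.05)(0.2125) = 0.19025
adj(I−A) = Cᵀ =
  [ 0.4500   0.2050   0.1900]
  [ 0.1975   0.3225   0.2525]
  [ 0.2125   0.2025   0.5125]
(I − A)⁻¹ = adj(I−A) / det(I−A) ≈
  [   2.3653     1.0775     0.9987]
  [   1.0381     1.6951     1.3272]
  [   1.1170     1.0644     2.6938]
Δx = (I − A)⁻¹ Δd with Δd having +15 in the Sector 2 component and 0 elsewhere.
So Δx_1 = L_12 · (+15), where L_12 = adj(I−A)_12 / det(I−A) = 0.2050 / 0.19025.
Δx_1 = 0.2050 × (+15) / 0.19025 = 3.075 / 0.19025 ≈ 16.2.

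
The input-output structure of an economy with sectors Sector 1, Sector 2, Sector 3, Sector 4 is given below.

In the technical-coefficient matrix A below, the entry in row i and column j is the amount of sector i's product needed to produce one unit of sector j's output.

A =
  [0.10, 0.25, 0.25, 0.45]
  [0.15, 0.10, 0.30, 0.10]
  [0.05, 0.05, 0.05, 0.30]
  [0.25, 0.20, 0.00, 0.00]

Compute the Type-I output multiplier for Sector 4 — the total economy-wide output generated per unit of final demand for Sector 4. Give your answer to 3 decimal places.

m_4 = 3.212

I − A =
  [   0.90    -0.25    -0.25    -0.45]
  [  -0.15     0.90    -0.30    -0.10]
  [  -0.05    -0.05     0.95    -0.30]
  [  -0.25    -0.20     0.00     1.00]
Compute the cofactors C_ij = (−1)^(i+j)·(3×3 minor ij) of I−A; the adjugate is their transpose:
adj(I−A) = Cᵀ =
  [ 0.803000   0.350500   0.322000   0.493000]
  [ 0.203750   0.716875   0.280000   0.247375]
  [ 0.129250   0.129125   0.633500   0.261125]
  [ 0.241500   0.231000   0.136500   0.703500]
det(I−A) = Σ_j (I−A)_1j·C_1j = (0.90)(0.803000) + (-0.25)(0.203750) + (-0.25)(0.129250) + (-0.45)(0.241500) = 0.530775
(I − A)⁻¹ = adj(I−A) / det(I−A) ≈
  [   1.5129     0.6604     0.6067     0.9288]
  [   0.3839     1.3506     0.5275     0.4661]
  [   0.2435     0.2433     1.1935     0.4920]
  [   0.4550     0.4352     0.2572     1.3254]
The output multiplier for sector j is the column-j sum of the Leontief inverse (I − A)⁻¹ = adj(I−A) / det(I−A).
Column 4 of adj(I−A): (0.493000, 0.247375, 0.261125, 0.703500); det(I−A) = 0.530775.
m_4 = (0.493000 + 0.247375 + 0.261125 + 0.703500) / 0.530775 = 1.705 / 0.530775 ≈ 3.212.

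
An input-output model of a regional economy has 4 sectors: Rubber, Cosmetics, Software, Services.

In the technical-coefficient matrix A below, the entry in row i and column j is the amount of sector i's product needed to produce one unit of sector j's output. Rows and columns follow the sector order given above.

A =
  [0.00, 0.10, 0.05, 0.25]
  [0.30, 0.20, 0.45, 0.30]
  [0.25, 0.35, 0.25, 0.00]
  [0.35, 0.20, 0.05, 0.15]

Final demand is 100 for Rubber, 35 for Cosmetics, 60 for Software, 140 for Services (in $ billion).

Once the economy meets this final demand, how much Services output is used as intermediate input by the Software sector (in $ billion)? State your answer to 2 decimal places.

I − A =
  [   1.00    -0.10    -0.05    -0.25]
  [  -0.30     0.80    -0.45    -0.30]
  [  -0.25    -0.35     0.75     0.00]
  [  -0.35    -0.20    -0.05     0.85]
Compute the cofactors C_ij = (−1)^(i+j)·(3×3 minor ij) of I−A; the adjugate is their transpose:
adj(I−A) = Cᵀ =
  [ 0.325875   0.120500   0.103250   0.138375]
  [ 0.369375   0.558125   0.379875   0.305625]
  [ 0.281000   0.300625   0.499000   0.188750]
  [ 0.237625   0.198625   0.161250   0.393500]
det(I−A) = Σ_j (I−A)_1j·C_1j = (1.00)(0.325875) + (-0.10)(0.369375) + (-0.05)(0.281000) + (-0.25)(0.237625) = 0.21548125
(I − A)⁻¹ = adj(I−A) / det(I−A) ≈
  [   1.5123     0.5592     0.4792     0.6422]
  [   1.7142     2.5901     1.7629     1.4183]
  [   1.3041     1.3951     2.3157     0.8759]
  [   1.1028     0.9218     0.7483     1.8261]
First solve x = (I − A)⁻¹ d = adj(I−A)·d / det(I−A); in particular x_3 = (0.281000·100 + 0.300625·35 + 0.499000·60 + 0.188750·140) / 0.21548125 = 94.986875 / 0.21548125 ≈ 440.8127.
Intermediate flow from 4 to 3: z_43 = a_43 · x_3 = 0.05 × 94.986875 / 0.21548125 = 4.74934375 / 0.21548125 ≈ 22.04.

z_43 = 22.04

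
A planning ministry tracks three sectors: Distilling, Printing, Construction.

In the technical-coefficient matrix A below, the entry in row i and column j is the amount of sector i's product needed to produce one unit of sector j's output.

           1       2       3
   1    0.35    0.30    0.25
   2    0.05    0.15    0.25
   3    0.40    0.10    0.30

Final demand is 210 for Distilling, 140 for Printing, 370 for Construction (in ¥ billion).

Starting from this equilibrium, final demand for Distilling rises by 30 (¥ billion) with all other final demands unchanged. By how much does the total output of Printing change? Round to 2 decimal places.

Δx_2 = 16.62

I − A =
  [   0.65    -0.30    -0.25]
  [  -0.05     0.85    -0.25]
  [  -0.40    -0.10     0.70]
Cofactors of I−A, C_ij = (−1)^(i+j)·(minor ij) (rows/columns in the sector order above):
  C_11 = (0.85)(0.70) − (-0.25)(-0.10) = 0.5700
  C_12 = −[(-0.05)(0.70) − (-0.25)(-0.40)] = 0.1350
  C_13 = (-0.05)(-0.10) − (0.85)(-0.40) = 0.3450
  C_21 = −[(-0.30)(0.70) − (-0.25)(-0.10)] = 0.2350
  C_22 = (0.65)(0.70) − (-0.25)(-0.40) = 0.3550
  C_23 = −[(0.65)(-0.10) − (-0.30)(-0.40)] = 0.1850
  C_31 = (-0.30)(-0.25) − (-0.25)(0.85) = 0.2875
  C_32 = −[(0.65)(-0.25) − (-0.25)(-0.05)] = 0.1750
  C_33 = (0.65)(0.85) − (-0.30)(-0.05) = 0.5375
det(I−A) = Σ_j (I−A)_1j·C_1j = (0.65)(0.5700) + (-0.30)(0.1350) + (-0.25)(0.3450) = 0.24375
adj(I−A) = Cᵀ =
  [ 0.5700   0.2350   0.2875]
  [ 0.1350   0.3550   0.1750]
  [ 0.3450   0.1850   0.5375]
(I − A)⁻¹ = adj(I−A) / det(I−A) ≈
  [   2.3385     0.9641     1.1795]
  [   0.5538     1.4564     0.7179]
  [   1.4154     0.7590     2.2051]
Δx = (I − A)⁻¹ Δd with Δd having +30 in the Distilling component and 0 elsewhere.
So Δx_2 = L_21 · (+30), where L_21 = adj(I−A)_21 / det(I−A) = 0.1350 / 0.24375.
Δx_2 = 0.1350 × (+30) / 0.24375 = 4.05 / 0.24375 ≈ 16.62.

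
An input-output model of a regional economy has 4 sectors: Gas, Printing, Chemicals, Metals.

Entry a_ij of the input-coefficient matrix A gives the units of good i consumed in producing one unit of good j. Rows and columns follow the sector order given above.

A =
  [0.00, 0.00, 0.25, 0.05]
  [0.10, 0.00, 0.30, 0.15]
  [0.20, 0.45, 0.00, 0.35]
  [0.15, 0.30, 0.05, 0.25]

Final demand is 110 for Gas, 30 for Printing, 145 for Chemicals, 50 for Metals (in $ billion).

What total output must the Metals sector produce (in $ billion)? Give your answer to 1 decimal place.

I − A =
  [   1.00     0.00    -0.25    -0.05]
  [  -0.10     1.00    -0.30    -0.15]
  [  -0.20    -0.45     1.00    -0.35]
  [  -0.15    -0.30    -0.05     0.75]
Compute the cofactors C_ij = (−1)^(i+j)·(3×3 minor ij) of I−A; the adjugate is their transpose:
adj(I−A) = Cᵀ =
  [ 0.551375   0.126750   0.183250   0.147625]
  [ 0.158000   0.673875   0.254875   0.264250]
  [ 0.247875   0.442125   0.696000   0.429750]
  [ 0.190000   0.324375   0.185000   0.803750]
det(I−A) = Σ_j (I−A)_1j·C_1j = (1.00)(0.551375) + (0.00)(0.158000) + (-0.25)(0.247875) + (-0.05)(0.190000) = 0.47990625
(I − A)⁻¹ = adj(I−A) / det(I−A) ≈
  [   1.1489     0.2641     0.3818     0.3076]
  [   0.3292     1.4042     0.5311     0.5506]
  [   0.5165     0.9213     1.4503     0.8955]
  [   0.3959     0.6759     0.3855     1.6748]
x = (I − A)⁻¹ d = adj(I−A)·d / det(I−A), with det(I−A) = 0.47990625:
  x_1 = (0.551375·110 + 0.126750·30 + 0.183250·145 + 0.147625·50) / 0.47990625 = 98.40625 / 0.47990625 ≈ 205.1
  x_2 = (0.158000·110 + 0.673875·30 + 0.254875·145 + 0.264250·50) / 0.47990625 = 87.765625 / 0.47990625 ≈ 182.9
  x_3 = (0.247875·110 + 0.442125·30 + 0.696000·145 + 0.429750·50) / 0.47990625 = 162.9375 / 0.47990625 ≈ 339.5
  x_4 = (0.190000·110 + 0.324375·30 + 0.185000·145 + 0.803750·50) / 0.47990625 = 97.64375 / 0.47990625 ≈ 203.5

x_4 = 203.5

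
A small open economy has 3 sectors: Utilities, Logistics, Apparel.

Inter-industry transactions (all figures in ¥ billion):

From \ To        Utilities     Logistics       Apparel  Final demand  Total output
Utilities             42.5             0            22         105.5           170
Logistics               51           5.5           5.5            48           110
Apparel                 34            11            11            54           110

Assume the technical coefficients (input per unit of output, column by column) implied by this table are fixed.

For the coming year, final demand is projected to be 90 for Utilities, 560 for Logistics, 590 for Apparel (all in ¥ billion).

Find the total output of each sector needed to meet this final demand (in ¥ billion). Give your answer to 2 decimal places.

x_1 = 336.65, x_2 = 738.54, x_3 = 812.43

Technical coefficients a_ij = z_ij / X_j:
  a_11 = 42.5/170 = 0.25, a_21 = 51/170 = 0.30, a_31 = 34/170 = 0.20
  a_12 = 0/110 = 0.00, a_22 = 5.5/110 = 0.05, a_32 = 11/110 = 0.10
  a_13 = 22/110 = 0.20, a_23 = 5.5/110 = 0.05, a_33 = 11/110 = 0.10
I − A =
  [   0.75     0.00    -0.20]
  [  -0.30     0.95    -0.05]
  [  -0.20    -0.10     0.90]
Cofactors of I−A, C_ij = (−1)^(i+j)·(minor ij) (rows/columns in the sector order above):
  C_11 = (0.95)(0.90) − (-0.05)(-0.10) = 0.8500
  C_12 = −[(-0.30)(0.90) − (-0.05)(-0.20)] = 0.2800
  C_13 = (-0.30)(-0.10) − (0.95)(-0.20) = 0.2200
  C_21 = −[(0.00)(0.90) − (-0.20)(-0.10)] = 0.0200
  C_22 = (0.75)(0.90) − (-0.20)(-0.20) = 0.6350
  C_23 = −[(0.75)(-0.10) − (0.00)(-0.20)] = 0.0750
  C_31 = (0.00)(-0.05) − (-0.20)(0.95) = 0.1900
  C_32 = −[(0.75)(-0.05) − (-0.20)(-0.30)] = 0.0975
  C_33 = (0.75)(0.95) − (0.00)(-0.30) = 0.7125
det(I−A) = Σ_j (I−A)_1j·C_1j = (0.75)(0.8500) + (0.00)(0.2800) + (-0.20)(0.2200) = 0.5935
adj(I−A) = Cᵀ =
  [ 0.8500   0.0200   0.1900]
  [ 0.2800   0.6350   0.0975]
  [ 0.2200   0.0750   0.7125]
(I − A)⁻¹ = adj(I−A) / det(I−A) ≈
  [   1.4322     0.0337     0.3201]
  [   0.4718     1.0699     0.1643]
  [   0.3707     0.1264     1.2005]
x = (I − A)⁻¹ d = adj(I−A)·d / det(I−A), with det(I−A) = 0.5935:
  x_1 = (0.8500·90 + 0.0200·560 + 0.1900·590) / 0.5935 = 199.80 / 0.5935 ≈ 336.65
  x_2 = (0.2800·90 + 0.6350·560 + 0.0975·590) / 0.5935 = 438.325 / 0.5935 ≈ 738.54
  x_3 = (0.2200·90 + 0.0750·560 + 0.7125·590) / 0.5935 = 482.175 / 0.5935 ≈ 812.43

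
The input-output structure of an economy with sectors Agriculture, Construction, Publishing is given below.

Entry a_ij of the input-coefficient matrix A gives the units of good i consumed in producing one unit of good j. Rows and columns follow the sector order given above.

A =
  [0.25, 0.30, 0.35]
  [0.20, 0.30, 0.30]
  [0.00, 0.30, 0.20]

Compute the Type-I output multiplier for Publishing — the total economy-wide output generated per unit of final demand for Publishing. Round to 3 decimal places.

m_P = 3.862

I − A =
  [   0.75    -0.30    -0.35]
  [  -0.20     0.70    -0.30]
  [   0.00    -0.30     0.80]
Cofactors of I−A, C_ij = (−1)^(i+j)·(minor ij) (rows/columns in the sector order above):
  C_11 = (0.70)(0.80) − (-0.30)(-0.30) = 0.4700
  C_12 = −[(-0.20)(0.80) − (-0.30)(0.00)] = 0.1600
  C_13 = (-0.20)(-0.30) − (0.70)(0.00) = 0.0600
  C_21 = −[(-0.30)(0.80) − (-0.35)(-0.30)] = 0.3450
  C_22 = (0.75)(0.80) − (-0.35)(0.00) = 0.6000
  C_23 = −[(0.75)(-0.30) − (-0.30)(0.00)] = 0.2250
  C_31 = (-0.30)(-0.30) − (-0.35)(0.70) = 0.3350
  C_32 = −[(0.75)(-0.30) − (-0.35)(-0.20)] = 0.2950
  C_33 = (0.75)(0.70) − (-0.30)(-0.20) = 0.4650
det(I−A) = Σ_j (I−A)_1j·C_1j = (0.75)(0.4700) + (-0.30)(0.1600) + (-0.35)(0.0600) = 0.2835
adj(I−A) = Cᵀ =
  [ 0.4700   0.3450   0.3350]
  [ 0.1600   0.6000   0.2950]
  [ 0.0600   0.2250   0.4650]
(I − A)⁻¹ = adj(I−A) / det(I−A) ≈
  [   1.6578     1.2169     1.1817]
  [   0.5644     2.1164     1.0406]
  [   0.2116     0.7937     1.6402]
The output multiplier for sector j is the column-j sum of the Leontief inverse (I − A)⁻¹ = adj(I−A) / det(I−A).
Column P of adj(I−A): (0.3350, 0.2950, 0.4650); det(I−A) = 0.2835.
m_P = (0.3350 + 0.2950 + 0.4650) / 0.2835 = 1.095 / 0.2835 ≈ 3.862.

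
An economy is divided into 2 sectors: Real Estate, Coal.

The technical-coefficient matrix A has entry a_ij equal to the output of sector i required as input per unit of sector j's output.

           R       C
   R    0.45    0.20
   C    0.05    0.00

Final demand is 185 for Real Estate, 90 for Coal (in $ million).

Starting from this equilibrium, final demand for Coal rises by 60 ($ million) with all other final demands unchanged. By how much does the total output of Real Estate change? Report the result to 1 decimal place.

I − A =
  [   0.55    -0.20]
  [  -0.05     1.00]
det(I−A) = (0.55)(1.00) − (-0.20)(-0.05) = 0.5400
adj(I−A) = [[1.00, 0.20], [0.05, 0.55]]
(I − A)⁻¹ = adj(I−A) / det(I−A) ≈
  [   1.8519     0.3704]
  [   0.0926     1.0185]
Δx = (I − A)⁻¹ Δd with Δd having +60 in the Coal component and 0 elsewhere.
So Δx_R = L_RC · (+60), where L_RC = adj(I−A)_RC / det(I−A) = 0.20 / 0.5400.
Δx_R = 0.20 × (+60) / 0.5400 = 12.00 / 0.5400 ≈ 22.2.

Δx_R = 22.2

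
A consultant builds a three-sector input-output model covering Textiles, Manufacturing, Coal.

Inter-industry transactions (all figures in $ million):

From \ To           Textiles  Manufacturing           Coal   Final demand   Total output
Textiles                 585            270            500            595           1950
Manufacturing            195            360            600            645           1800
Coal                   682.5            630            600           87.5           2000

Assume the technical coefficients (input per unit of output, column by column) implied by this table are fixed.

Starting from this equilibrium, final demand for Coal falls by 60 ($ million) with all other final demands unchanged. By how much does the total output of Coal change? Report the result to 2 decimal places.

Technical coefficients a_ij = z_ij / X_j:
  a_11 = 585/1950 = 0.30, a_21 = 195/1950 = 0.10, a_31 = 682.5/1950 = 0.35
  a_12 = 270/1800 = 0.15, a_22 = 360/1800 = 0.20, a_32 = 630/1800 = 0.35
  a_13 = 500/2000 = 0.25, a_23 = 600/2000 = 0.30, a_33 = 600/2000 = 0.30
I − A =
  [   0.70    -0.15    -0.25]
  [  -0.10     0.80    -0.30]
  [  -0.35    -0.35     0.70]
Cofactors of I−A, C_ij = (−1)^(i+j)·(minor ij) (rows/columns in the sector order above):
  C_11 = (0.80)(0.70) − (-0.30)(-0.35) = 0.4550
  C_12 = −[(-0.10)(0.70) − (-0.30)(-0.35)] = 0.1750
  C_13 = (-0.10)(-0.35) − (0.80)(-0.35) = 0.3150
  C_21 = −[(-0.15)(0.70) − (-0.25)(-0.35)] = 0.1925
  C_22 = (0.70)(0.70) − (-0.25)(-0.35) = 0.4025
  C_23 = −[(0.70)(-0.35) − (-0.15)(-0.35)] = 0.2975
  C_31 = (-0.15)(-0.30) − (-0.25)(0.80) = 0.2450
  C_32 = −[(0.70)(-0.30) − (-0.25)(-0.10)] = 0.2350
  C_33 = (0.70)(0.80) − (-0.15)(-0.10) = 0.5450
det(I−A) = Σ_j (I−A)_1j·C_1j = (0.70)(0.4550) + (-0.15)(0.1750) + (-0.25)(0.3150) = 0.2135
adj(I−A) = Cᵀ =
  [ 0.4550   0.1925   0.2450]
  [ 0.1750   0.4025   0.2350]
  [ 0.3150   0.2975   0.5450]
(I − A)⁻¹ = adj(I−A) / det(I−A) ≈
  [   2.1311     0.9016     1.1475]
  [   0.8197     1.8852     1.1007]
  [   1.4754     1.3934     2.5527]
Δx = (I − A)⁻¹ Δd with Δd having -60 in the Coal component and 0 elsewhere.
So Δx_3 = L_33 · (-60), where L_33 = adj(I−A)_33 / det(I−A) = 0.5450 / 0.2135.
Δx_3 = 0.5450 × (-60) / 0.2135 = -32.70 / 0.2135 ≈ -153.16.

Δx_3 = -153.16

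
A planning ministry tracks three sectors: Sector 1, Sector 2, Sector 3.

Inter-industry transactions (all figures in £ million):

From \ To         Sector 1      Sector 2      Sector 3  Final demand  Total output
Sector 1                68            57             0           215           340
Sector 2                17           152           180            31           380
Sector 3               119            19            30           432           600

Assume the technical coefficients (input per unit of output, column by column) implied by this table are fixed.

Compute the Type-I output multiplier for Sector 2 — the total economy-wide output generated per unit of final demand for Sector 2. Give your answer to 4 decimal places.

m_2 = 2.3627

Technical coefficients a_ij = z_ij / X_j:
  a_11 = 68/340 = 0.20, a_21 = 17/340 = 0.05, a_31 = 119/340 = 0.35
  a_12 = 57/380 = 0.15, a_22 = 152/380 = 0.40, a_32 = 19/380 = 0.05
  a_13 = 0/600 = 0.00, a_23 = 180/600 = 0.30, a_33 = 30/600 = 0.05
I − A =
  [   0.80    -0.15     0.00]
  [  -0.05     0.60    -0.30]
  [  -0.35    -0.05     0.95]
Cofactors of I−A, C_ij = (−1)^(i+j)·(minor ij) (rows/columns in the sector order above):
  C_11 = (0.60)(0.95) − (-0.30)(-0.05) = 0.5550
  C_12 = −[(-0.05)(0.95) − (-0.30)(-0.35)] = 0.1525
  C_13 = (-0.05)(-0.05) − (0.60)(-0.35) = 0.2125
  C_21 = −[(-0.15)(0.95) − (0.00)(-0.05)] = 0.1425
  C_22 = (0.80)(0.95) − (0.00)(-0.35) = 0.7600
  C_23 = −[(0.80)(-0.05) − (-0.15)(-0.35)] = 0.0925
  C_31 = (-0.15)(-0.30) − (0.00)(0.60) = 0.0450
  C_32 = −[(0.80)(-0.30) − (0.00)(-0.05)] = 0.2400
  C_33 = (0.80)(0.60) − (-0.15)(-0.05) = 0.4725
det(I−A) = Σ_j (I−A)_1j·C_1j = (0.80)(0.5550) + (-0.15)(0.1525) + (0.00)(0.2125) = 0.421125
adj(I−A) = Cᵀ =
  [ 0.5550   0.1425   0.0450]
  [ 0.1525   0.7600   0.2400]
  [ 0.2125   0.0925   0.4725]
(I − A)⁻¹ = adj(I−A) / det(I−A) ≈
  [   1.31790     0.33838     0.10686]
  [   0.36213     1.80469     0.56990]
  [   0.50460     0.21965     1.12199]
The output multiplier for sector j is the column-j sum of the Leontief inverse (I − A)⁻¹ = adj(I−A) / det(I−A).
Column 2 of adj(I−A): (0.1425, 0.7600, 0.0925); det(I−A) = 0.421125.
m_2 = (0.1425 + 0.7600 + 0.0925) / 0.421125 = 0.995 / 0.421125 ≈ 2.3627.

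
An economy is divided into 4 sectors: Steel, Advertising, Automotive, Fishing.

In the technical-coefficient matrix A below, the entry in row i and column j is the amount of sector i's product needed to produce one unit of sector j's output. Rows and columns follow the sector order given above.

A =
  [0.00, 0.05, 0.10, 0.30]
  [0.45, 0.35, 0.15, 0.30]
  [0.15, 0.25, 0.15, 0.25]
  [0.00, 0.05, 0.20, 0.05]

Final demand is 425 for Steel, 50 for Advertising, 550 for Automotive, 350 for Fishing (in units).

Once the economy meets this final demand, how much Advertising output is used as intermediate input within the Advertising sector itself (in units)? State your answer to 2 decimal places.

z_22 = 465.43

I − A =
  [   1.00    -0.05    -0.10    -0.30]
  [  -0.45     0.65    -0.15    -0.30]
  [  -0.15    -0.25     0.85    -0.25]
  [   0.00    -0.05    -0.20     0.95]
Compute the cofactors C_ij = (−1)^(i+j)·(3×3 minor ij) of I−A; the adjugate is their transpose:
adj(I−A) = Cᵀ =
  [ 0.427125   0.090625   0.111625   0.192875]
  [ 0.371250   0.734250   0.272250   0.420750]
  [ 0.202875   0.259375   0.574375   0.297125]
  [ 0.062250   0.093250   0.135250   0.473750]
det(I−A) = Σ_j (I−A)_1j·C_1j = (1.00)(0.427125) + (-0.05)(0.371250) + (-0.10)(0.202875) + (-0.30)(0.062250) = 0.3696
(I − A)⁻¹ = adj(I−A) / det(I−A) ≈
  [   1.1556     0.2452     0.3020     0.5218]
  [   1.0045     1.9866     0.7366     1.1384]
  [   0.5489     0.7018     1.5540     0.8039]
  [   0.1684     0.2523     0.3659     1.2818]
First solve x = (I − A)⁻¹ d = adj(I−A)·d / det(I−A); in particular x_2 = (0.371250·425 + 0.734250·50 + 0.272250·550 + 0.420750·350) / 0.3696 = 491.49375 / 0.3696 ≈ 1329.7991.
Intermediate flow from 2 to 2: z_22 = a_22 · x_2 = 0.35 × 491.49375 / 0.3696 = 172.0228125 / 0.3696 ≈ 465.43.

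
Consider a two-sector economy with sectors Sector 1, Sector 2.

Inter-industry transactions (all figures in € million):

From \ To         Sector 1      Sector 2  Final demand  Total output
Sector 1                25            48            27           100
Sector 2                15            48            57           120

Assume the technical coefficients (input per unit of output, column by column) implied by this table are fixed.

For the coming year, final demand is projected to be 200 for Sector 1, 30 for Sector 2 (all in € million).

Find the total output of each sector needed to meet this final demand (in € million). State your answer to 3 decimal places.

x_1 = 338.462, x_2 = 134.615

Technical coefficients a_ij = z_ij / X_j:
  a_11 = 25/100 = 0.25, a_21 = 15/100 = 0.15
  a_12 = 48/120 = 0.40, a_22 = 48/120 = 0.40
I − A =
  [   0.75    -0.40]
  [  -0.15     0.60]
det(I−A) = (0.75)(0.60) − (-0.40)(-0.15) = 0.3900
adj(I−A) = [[0.60, 0.40], [0.15, 0.75]]
(I − A)⁻¹ = adj(I−A) / det(I−A) ≈
  [   1.5385     1.0256]
  [   0.3846     1.9231]
x = (I − A)⁻¹ d = adj(I−A)·d / det(I−A), with det(I−A) = 0.3900:
  x_1 = (0.60·200 + 0.40·30) / 0.3900 = 132.00 / 0.3900 ≈ 338.462
  x_2 = (0.15·200 + 0.75·30) / 0.3900 = 52.50 / 0.3900 ≈ 134.615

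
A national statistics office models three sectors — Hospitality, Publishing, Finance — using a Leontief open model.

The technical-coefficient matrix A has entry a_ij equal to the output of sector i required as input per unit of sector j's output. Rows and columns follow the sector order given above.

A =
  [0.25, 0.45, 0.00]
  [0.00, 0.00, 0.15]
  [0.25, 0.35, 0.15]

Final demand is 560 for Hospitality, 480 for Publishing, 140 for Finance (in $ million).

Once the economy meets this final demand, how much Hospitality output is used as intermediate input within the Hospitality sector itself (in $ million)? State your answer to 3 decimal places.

z_11 = 275.118

I − A =
  [   0.75    -0.45     0.00]
  [   0.00     1.00    -0.15]
  [  -0.25    -0.35     0.85]
Cofactors of I−A, C_ij = (−1)^(i+j)·(minor ij) (rows/columns in the sector order above):
  C_11 = (1.00)(0.85) − (-0.15)(-0.35) = 0.7975
  C_12 = −[(0.00)(0.85) − (-0.15)(-0.25)] = 0.0375
  C_13 = (0.00)(-0.35) − (1.00)(-0.25) = 0.2500
  C_21 = −[(-0.45)(0.85) − (0.00)(-0.35)] = 0.3825
  C_22 = (0.75)(0.85) − (0.00)(-0.25) = 0.6375
  C_23 = −[(0.75)(-0.35) − (-0.45)(-0.25)] = 0.3750
  C_31 = (-0.45)(-0.15) − (0.00)(1.00) = 0.0675
  C_32 = −[(0.75)(-0.15) − (0.00)(0.00)] = 0.1125
  C_33 = (0.75)(1.00) − (-0.45)(0.00) = 0.7500
det(I−A) = Σ_j (I−A)_1j·C_1j = (0.75)(0.7975) + (-0.45)(0.0375) + (0.00)(0.2500) = 0.58125
adj(I−A) = Cᵀ =
  [ 0.7975   0.3825   0.0675]
  [ 0.0375   0.6375   0.1125]
  [ 0.2500   0.3750   0.7500]
(I − A)⁻¹ = adj(I−A) / det(I−A) ≈
  [   1.3720     0.6581     0.1161]
  [   0.0645     1.0968     0.1935]
  [   0.4301     0.6452     1.2903]
First solve x = (I − A)⁻¹ d = adj(I−A)·d / det(I−A); in particular x_1 = (0.7975·560 + 0.3825·480 + 0.0675·140) / 0.58125 = 639.65 / 0.58125 ≈ 1100.47312.
Intermediate flow from 1 to 1: z_11 = a_11 · x_1 = 0.25 × 639.65 / 0.58125 = 159.9125 / 0.58125 ≈ 275.118.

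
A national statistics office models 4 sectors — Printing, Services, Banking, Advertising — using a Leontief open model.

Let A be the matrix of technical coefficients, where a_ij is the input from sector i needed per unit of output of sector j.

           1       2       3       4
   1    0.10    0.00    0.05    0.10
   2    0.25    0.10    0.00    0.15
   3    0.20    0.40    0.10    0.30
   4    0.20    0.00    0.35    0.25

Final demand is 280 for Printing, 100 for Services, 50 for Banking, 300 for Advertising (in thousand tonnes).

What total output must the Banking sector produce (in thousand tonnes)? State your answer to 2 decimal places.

I − A =
  [   0.90     0.00    -0.05    -0.10]
  [  -0.25     0.90     0.00    -0.15]
  [  -0.20    -0.40     0.90    -0.30]
  [  -0.20     0.00    -0.35     0.75]
Compute the cofactors C_ij = (−1)^(i+j)·(3×3 minor ij) of I−A; the adjugate is their transpose:
adj(I−A) = Cᵀ =
  [ 0.492000   0.029000   0.065250   0.097500]
  [ 0.180000   0.477500   0.066875   0.146250]
  [ 0.276000   0.262000   0.589500   0.325000]
  [ 0.260000   0.130000   0.292500   0.715000]
det(I−A) = Σ_j (I−A)_1j·C_1j = (0.90)(0.492000) + (0.00)(0.180000) + (-0.05)(0.276000) + (-0.10)(0.260000) = 0.4030
(I − A)⁻¹ = adj(I−A) / det(I−A) ≈
  [   1.2208     0.0720     0.1619     0.2419]
  [   0.4467     1.1849     0.1659     0.3629]
  [   0.6849     0.6501     1.4628     0.8065]
  [   0.6452     0.3226     0.7258     1.7742]
x = (I − A)⁻¹ d = adj(I−A)·d / det(I−A), with det(I−A) = 0.4030:
  x_1 = (0.492000·280 + 0.029000·100 + 0.065250·50 + 0.097500·300) / 0.4030 = 173.1725 / 0.4030 ≈ 429.71
  x_2 = (0.180000·280 + 0.477500·100 + 0.066875·50 + 0.146250·300) / 0.4030 = 145.36875 / 0.4030 ≈ 360.72
  x_3 = (0.276000·280 + 0.262000·100 + 0.589500·50 + 0.325000·300) / 0.4030 = 230.455 / 0.4030 ≈ 571.85
  x_4 = (0.260000·280 + 0.130000·100 + 0.292500·50 + 0.715000·300) / 0.4030 = 314.925 / 0.4030 ≈ 781.45

x_3 = 571.85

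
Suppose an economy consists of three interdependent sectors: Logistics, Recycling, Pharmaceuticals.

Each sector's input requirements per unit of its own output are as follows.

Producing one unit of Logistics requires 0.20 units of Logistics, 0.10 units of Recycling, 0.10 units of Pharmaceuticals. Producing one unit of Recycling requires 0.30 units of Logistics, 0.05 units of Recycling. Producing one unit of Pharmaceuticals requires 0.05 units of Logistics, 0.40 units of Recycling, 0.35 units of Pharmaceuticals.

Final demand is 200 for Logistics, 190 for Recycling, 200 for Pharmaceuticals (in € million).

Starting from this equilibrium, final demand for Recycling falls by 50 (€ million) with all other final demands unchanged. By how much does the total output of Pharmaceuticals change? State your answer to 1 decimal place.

I − A =
  [   0.80    -0.30    -0.05]
  [  -0.10     0.95    -0.40]
  [  -0.10     0.00     0.65]
Cofactors of I−A, C_ij = (−1)^(i+j)·(minor ij) (rows/columns in the sector order above):
  C_11 = (0.95)(0.65) − (-0.40)(0.00) = 0.6175
  C_12 = −[(-0.10)(0.65) − (-0.40)(-0.10)] = 0.1050
  C_13 = (-0.10)(0.00) − (0.95)(-0.10) = 0.0950
  C_21 = −[(-0.30)(0.65) − (-0.05)(0.00)] = 0.1950
  C_22 = (0.80)(0.65) − (-0.05)(-0.10) = 0.5150
  C_23 = −[(0.80)(0.00) − (-0.30)(-0.10)] = 0.0300
  C_31 = (-0.30)(-0.40) − (-0.05)(0.95) = 0.1675
  C_32 = −[(0.80)(-0.40) − (-0.05)(-0.10)] = 0.3250
  C_33 = (0.80)(0.95) − (-0.30)(-0.10) = 0.7300
det(I−A) = Σ_j (I−A)_1j·C_1j = (0.80)(0.6175) + (-0.30)(0.1050) + (-0.05)(0.0950) = 0.45775
adj(I−A) = Cᵀ =
  [ 0.6175   0.1950   0.1675]
  [ 0.1050   0.5150   0.3250]
  [ 0.0950   0.0300   0.7300]
(I − A)⁻¹ = adj(I−A) / det(I−A) ≈
  [   1.3490     0.4260     0.3659]
  [   0.2294     1.1251     0.7100]
  [   0.2075     0.0655     1.5948]
Δx = (I − A)⁻¹ Δd with Δd having -50 in the Recycling component and 0 elsewhere.
So Δx_3 = L_32 · (-50), where L_32 = adj(I−A)_32 / det(I−A) = 0.0300 / 0.45775.
Δx_3 = 0.0300 × (-50) / 0.45775 = -1.50 / 0.45775 ≈ -3.3.

Δx_3 = -3.3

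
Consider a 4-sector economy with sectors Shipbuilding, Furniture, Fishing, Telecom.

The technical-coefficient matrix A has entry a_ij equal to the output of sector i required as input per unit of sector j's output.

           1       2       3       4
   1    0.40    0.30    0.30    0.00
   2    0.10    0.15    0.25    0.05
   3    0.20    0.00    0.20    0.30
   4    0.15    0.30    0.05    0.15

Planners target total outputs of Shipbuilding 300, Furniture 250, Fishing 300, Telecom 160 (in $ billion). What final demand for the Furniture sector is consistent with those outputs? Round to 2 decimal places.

I − A =
  [   0.60    -0.30    -0.30     0.00]
  [  -0.10     0.85    -0.25    -0.05]
  [  -0.20     0.00     0.80    -0.30]
  [  -0.15    -0.30    -0.05     0.85]
d = (I − A) x:
  d_1 = (+0.60)·300 + (-0.30)·250 + (-0.30)·300 + (+0.00)·160 = 15.00
  d_2 = (-0.10)·300 + (+0.85)·250 + (-0.25)·300 + (-0.05)·160 = 99.50
  d_3 = (-0.20)·300 + (+0.00)·250 + (+0.80)·300 + (-0.30)·160 = 132.00
  d_4 = (-0.15)·300 + (-0.30)·250 + (-0.05)·300 + (+0.85)·160 = 1.00

d_2 = 99.50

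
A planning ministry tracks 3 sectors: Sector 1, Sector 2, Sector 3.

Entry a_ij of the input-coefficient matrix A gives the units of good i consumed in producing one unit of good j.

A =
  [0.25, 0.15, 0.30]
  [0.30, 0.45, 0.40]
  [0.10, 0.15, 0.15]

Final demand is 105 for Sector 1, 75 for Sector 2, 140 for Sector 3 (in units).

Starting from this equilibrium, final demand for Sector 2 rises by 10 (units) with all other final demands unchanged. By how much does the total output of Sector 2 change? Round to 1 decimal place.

Δx_2 = 26.3

I − A =
  [   0.75    -0.15    -0.30]
  [  -0.30     0.55    -0.40]
  [  -0.10    -0.15     0.85]
Cofactors of I−A, C_ij = (−1)^(i+j)·(minor ij) (rows/columns in the sector order above):
  C_11 = (0.55)(0.85) − (-0.40)(-0.15) = 0.4075
  C_12 = −[(-0.30)(0.85) − (-0.40)(-0.10)] = 0.2950
  C_13 = (-0.30)(-0.15) − (0.55)(-0.10) = 0.1000
  C_21 = −[(-0.15)(0.85) − (-0.30)(-0.15)] = 0.1725
  C_22 = (0.75)(0.85) − (-0.30)(-0.10) = 0.6075
  C_23 = −[(0.75)(-0.15) − (-0.15)(-0.10)] = 0.1275
  C_31 = (-0.15)(-0.40) − (-0.30)(0.55) = 0.2250
  C_32 = −[(0.75)(-0.40) − (-0.30)(-0.30)] = 0.3900
  C_33 = (0.75)(0.55) − (-0.15)(-0.30) = 0.3675
det(I−A) = Σ_j (I−A)_1j·C_1j = (0.75)(0.4075) + (-0.15)(0.2950) + (-0.30)(0.1000) = 0.231375
adj(I−A) = Cᵀ =
  [ 0.4075   0.1725   0.2250]
  [ 0.2950   0.6075   0.3900]
  [ 0.1000   0.1275   0.3675]
(I − A)⁻¹ = adj(I−A) / det(I−A) ≈
  [   1.7612     0.7455     0.9724]
  [   1.2750     2.6256     1.6856]
  [   0.4322     0.5511     1.5883]
Δx = (I − A)⁻¹ Δd with Δd having +10 in the Sector 2 component and 0 elsewhere.
So Δx_2 = L_22 · (+10), where L_22 = adj(I−A)_22 / det(I−A) = 0.6075 / 0.231375.
Δx_2 = 0.6075 × (+10) / 0.231375 = 6.075 / 0.231375 ≈ 26.3.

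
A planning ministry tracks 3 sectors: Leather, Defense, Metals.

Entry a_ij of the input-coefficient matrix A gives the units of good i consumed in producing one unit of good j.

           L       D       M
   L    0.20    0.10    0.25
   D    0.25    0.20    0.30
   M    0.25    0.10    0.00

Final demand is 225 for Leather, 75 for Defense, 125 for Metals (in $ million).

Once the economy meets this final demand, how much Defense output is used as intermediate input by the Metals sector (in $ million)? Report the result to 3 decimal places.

z_DM = 77.027

I − A =
  [   0.80    -0.10    -0.25]
  [  -0.25     0.80    -0.30]
  [  -0.25    -0.10     1.00]
Cofactors of I−A, C_ij = (−1)^(i+j)·(minor ij) (rows/columns in the sector order above):
  C_11 = (0.80)(1.00) − (-0.30)(-0.10) = 0.7700
  C_12 = −[(-0.25)(1.00) − (-0.30)(-0.25)] = 0.3250
  C_13 = (-0.25)(-0.10) − (0.80)(-0.25) = 0.2250
  C_21 = −[(-0.10)(1.00) − (-0.25)(-0.10)] = 0.1250
  C_22 = (0.80)(1.00) − (-0.25)(-0.25) = 0.7375
  C_23 = −[(0.80)(-0.10) − (-0.10)(-0.25)] = 0.1050
  C_31 = (-0.10)(-0.30) − (-0.25)(0.80) = 0.2300
  C_32 = −[(0.80)(-0.30) − (-0.25)(-0.25)] = 0.3025
  C_33 = (0.80)(0.80) − (-0.10)(-0.25) = 0.6150
det(I−A) = Σ_j (I−A)_1j·C_1j = (0.80)(0.7700) + (-0.10)(0.3250) + (-0.25)(0.2250) = 0.52725
adj(I−A) = Cᵀ =
  [ 0.7700   0.1250   0.2300]
  [ 0.3250   0.7375   0.3025]
  [ 0.2250   0.1050   0.6150]
(I − A)⁻¹ = adj(I−A) / det(I−A) ≈
  [   1.4604     0.2371     0.4362]
  [   0.6164     1.3988     0.5737]
  [   0.4267     0.1991     1.1664]
First solve x = (I − A)⁻¹ d = adj(I−A)·d / det(I−A); in particular x_M = (0.2250·225 + 0.1050·75 + 0.6150·125) / 0.52725 = 135.375 / 0.52725 ≈ 256.75676.
Intermediate flow from D to M: z_DM = a_DM · x_M = 0.30 × 135.375 / 0.52725 = 40.6125 / 0.52725 ≈ 77.027.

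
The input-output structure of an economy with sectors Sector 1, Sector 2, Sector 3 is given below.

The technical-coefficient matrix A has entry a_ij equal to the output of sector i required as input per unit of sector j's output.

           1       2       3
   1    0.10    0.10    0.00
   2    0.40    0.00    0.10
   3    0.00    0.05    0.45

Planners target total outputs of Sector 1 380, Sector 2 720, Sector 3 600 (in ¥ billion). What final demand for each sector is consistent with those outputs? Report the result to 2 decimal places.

d_1 = 270.00, d_2 = 508.00, d_3 = 294.00

I − A =
  [   0.90    -0.10     0.00]
  [  -0.40     1.00    -0.10]
  [   0.00    -0.05     0.55]
d = (I − A) x:
  d_1 = (+0.90)·380 + (-0.10)·720 + (+0.00)·600 = 270.00
  d_2 = (-0.40)·380 + (+1.00)·720 + (-0.10)·600 = 508.00
  d_3 = (+0.00)·380 + (-0.05)·720 + (+0.55)·600 = 294.00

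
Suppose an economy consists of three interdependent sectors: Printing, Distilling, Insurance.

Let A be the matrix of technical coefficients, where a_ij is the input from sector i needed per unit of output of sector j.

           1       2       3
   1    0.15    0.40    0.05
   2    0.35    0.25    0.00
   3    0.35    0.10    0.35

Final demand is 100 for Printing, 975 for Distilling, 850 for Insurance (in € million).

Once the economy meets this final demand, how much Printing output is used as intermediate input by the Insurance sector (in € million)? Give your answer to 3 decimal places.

I − A =
  [   0.85    -0.40    -0.05]
  [  -0.35     0.75     0.00]
  [  -0.35    -0.10     0.65]
Cofactors of I−A, C_ij = (−1)^(i+j)·(minor ij) (rows/columns in the sector order above):
  C_11 = (0.75)(0.65) − (0.00)(-0.10) = 0.4875
  C_12 = −[(-0.35)(0.65) − (0.00)(-0.35)] = 0.2275
  C_13 = (-0.35)(-0.10) − (0.75)(-0.35) = 0.2975
  C_21 = −[(-0.40)(0.65) − (-0.05)(-0.10)] = 0.2650
  C_22 = (0.85)(0.65) − (-0.05)(-0.35) = 0.5350
  C_23 = −[(0.85)(-0.10) − (-0.40)(-0.35)] = 0.2250
  C_31 = (-0.40)(0.00) − (-0.05)(0.75) = 0.0375
  C_32 = −[(0.85)(0.00) − (-0.05)(-0.35)] = 0.0175
  C_33 = (0.85)(0.75) − (-0.40)(-0.35) = 0.4975
det(I−A) = Σ_j (I−A)_1j·C_1j = (0.85)(0.4875) + (-0.40)(0.2275) + (-0.05)(0.2975) = 0.3085
adj(I−A) = Cᵀ =
  [ 0.4875   0.2650   0.0375]
  [ 0.2275   0.5350   0.0175]
  [ 0.2975   0.2250   0.4975]
(I − A)⁻¹ = adj(I−A) / det(I−A) ≈
  [   1.5802     0.8590     0.1216]
  [   0.7374     1.7342     0.0567]
  [   0.9643     0.7293     1.6126]
First solve x = (I − A)⁻¹ d = adj(I−A)·d / det(I−A); in particular x_3 = (0.2975·100 + 0.2250·975 + 0.4975·850) / 0.3085 = 672.00 / 0.3085 ≈ 2178.28201.
Intermediate flow from 1 to 3: z_13 = a_13 · x_3 = 0.05 × 672.00 / 0.3085 = 33.60 / 0.3085 ≈ 108.914.

z_13 = 108.914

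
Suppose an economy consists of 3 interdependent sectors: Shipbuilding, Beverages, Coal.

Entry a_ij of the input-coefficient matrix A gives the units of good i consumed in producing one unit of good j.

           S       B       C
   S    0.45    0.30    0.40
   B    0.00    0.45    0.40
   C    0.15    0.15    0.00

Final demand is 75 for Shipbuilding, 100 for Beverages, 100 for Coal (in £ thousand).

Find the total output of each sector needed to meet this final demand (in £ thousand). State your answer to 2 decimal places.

x_S = 488.56, x_B = 345.54, x_C = 225.11

I − A =
  [   0.55    -0.30    -0.40]
  [   0.00     0.55    -0.40]
  [  -0.15    -0.15     1.00]
Cofactors of I−A, C_ij = (−1)^(i+j)·(minor ij) (rows/columns in the sector order above):
  C_11 = (0.55)(1.00) − (-0.40)(-0.15) = 0.4900
  C_12 = −[(0.00)(1.00) − (-0.40)(-0.15)] = 0.0600
  C_13 = (0.00)(-0.15) − (0.55)(-0.15) = 0.0825
  C_21 = −[(-0.30)(1.00) − (-0.40)(-0.15)] = 0.3600
  C_22 = (0.55)(1.00) − (-0.40)(-0.15) = 0.4900
  C_23 = −[(0.55)(-0.15) − (-0.30)(-0.15)] = 0.1275
  C_31 = (-0.30)(-0.40) − (-0.40)(0.55) = 0.3400
  C_32 = −[(0.55)(-0.40) − (-0.40)(0.00)] = 0.2200
  C_33 = (0.55)(0.55) − (-0.30)(0.00) = 0.3025
det(I−A) = Σ_j (I−A)_1j·C_1j = (0.55)(0.4900) + (-0.30)(0.0600) + (-0.40)(0.0825) = 0.2185
adj(I−A) = Cᵀ =
  [ 0.4900   0.3600   0.3400]
  [ 0.0600   0.4900   0.2200]
  [ 0.0825   0.1275   0.3025]
(I − A)⁻¹ = adj(I−A) / det(I−A) ≈
  [   2.2426     1.6476     1.5561]
  [   0.2746     2.2426     1.0069]
  [   0.3776     0.5835     1.3844]
x = (I − A)⁻¹ d = adj(I−A)·d / det(I−A), with det(I−A) = 0.2185:
  x_S = (0.4900·75 + 0.3600·100 + 0.3400·100) / 0.2185 = 106.75 / 0.2185 ≈ 488.56
  x_B = (0.0600·75 + 0.4900·100 + 0.2200·100) / 0.2185 = 75.50 / 0.2185 ≈ 345.54
  x_C = (0.0825·75 + 0.1275·100 + 0.3025·100) / 0.2185 = 49.1875 / 0.2185 ≈ 225.11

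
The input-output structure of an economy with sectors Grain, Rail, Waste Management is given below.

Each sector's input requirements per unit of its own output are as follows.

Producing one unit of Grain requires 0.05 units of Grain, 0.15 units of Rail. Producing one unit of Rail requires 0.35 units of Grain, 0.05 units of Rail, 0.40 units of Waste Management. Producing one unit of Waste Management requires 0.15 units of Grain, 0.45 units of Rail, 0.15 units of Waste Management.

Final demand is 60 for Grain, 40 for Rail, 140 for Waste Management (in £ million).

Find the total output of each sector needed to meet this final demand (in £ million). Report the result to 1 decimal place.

x_G = 173.2, x_R = 189.8, x_W = 254.0

I − A =
  [   0.95    -0.35    -0.15]
  [  -0.15     0.95    -0.45]
  [   0.00    -0.40     0.85]
Cofactors of I−A, C_ij = (−1)^(i+j)·(minor ij) (rows/columns in the sector order above):
  C_11 = (0.95)(0.85) − (-0.45)(-0.40) = 0.6275
  C_12 = −[(-0.15)(0.85) − (-0.45)(0.00)] = 0.1275
  C_13 = (-0.15)(-0.40) − (0.95)(0.00) = 0.0600
  C_21 = −[(-0.35)(0.85) − (-0.15)(-0.40)] = 0.3575
  C_22 = (0.95)(0.85) − (-0.15)(0.00) = 0.8075
  C_23 = −[(0.95)(-0.40) − (-0.35)(0.00)] = 0.3800
  C_31 = (-0.35)(-0.45) − (-0.15)(0.95) = 0.3000
  C_32 = −[(0.95)(-0.45) − (-0.15)(-0.15)] = 0.4500
  C_33 = (0.95)(0.95) − (-0.35)(-0.15) = 0.8500
det(I−A) = Σ_j (I−A)_1j·C_1j = (0.95)(0.6275) + (-0.35)(0.1275) + (-0.15)(0.0600) = 0.5425
adj(I−A) = Cᵀ =
  [ 0.6275   0.3575   0.3000]
  [ 0.1275   0.8075   0.4500]
  [ 0.0600   0.3800   0.8500]
(I − A)⁻¹ = adj(I−A) / det(I−A) ≈
  [   1.1567     0.6590     0.5530]
  [   0.2350     1.4885     0.8295]
  [   0.1106     0.7005     1.5668]
x = (I − A)⁻¹ d = adj(I−A)·d / det(I−A), with det(I−A) = 0.5425:
  x_G = (0.6275·60 + 0.3575·40 + 0.3000·140) / 0.5425 = 93.95 / 0.5425 ≈ 173.2
  x_R = (0.1275·60 + 0.8075·40 + 0.4500·140) / 0.5425 = 102.95 / 0.5425 ≈ 189.8
  x_W = (0.0600·60 + 0.3800·40 + 0.8500·140) / 0.5425 = 137.80 / 0.5425 ≈ 254.0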